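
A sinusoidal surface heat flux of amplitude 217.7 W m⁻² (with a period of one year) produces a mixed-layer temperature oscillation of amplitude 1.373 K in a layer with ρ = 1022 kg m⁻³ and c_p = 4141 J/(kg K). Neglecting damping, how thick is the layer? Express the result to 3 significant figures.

ω = 2π / 3.15×10^7 s = 1.99×10^-7 s⁻¹.
Required C = F₀ / (A ω) = 217.7 / (1.373 × 1.99×10^-7) = 7.96×10^8 J/(m²·K).
D = C / (ρ c_p) = 7.96×10^8 / (1022 × 4141) = 188 m.

188 m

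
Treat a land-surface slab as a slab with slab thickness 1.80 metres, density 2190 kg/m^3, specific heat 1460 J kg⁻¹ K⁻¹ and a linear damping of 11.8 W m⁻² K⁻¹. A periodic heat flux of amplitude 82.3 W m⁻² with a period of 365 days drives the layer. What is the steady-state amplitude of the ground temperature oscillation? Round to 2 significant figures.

6.9 K

Areal heat capacity C = ρ c_p D = 2190 × 1460 × 1.80 = 5.76×10^6 J m⁻² K⁻¹.
Angular frequency ω = 2π / T = 2π / 3.15×10^7 s = 1.99×10^-7 s⁻¹.
√((Cω)² + λ²) = √((1.15)² + 11.8²) = 11.9 W/(m²·K).
Amplitude A = F₀ / √((Cω)²+λ²) = 82.3 / 11.9 = 6.94 K.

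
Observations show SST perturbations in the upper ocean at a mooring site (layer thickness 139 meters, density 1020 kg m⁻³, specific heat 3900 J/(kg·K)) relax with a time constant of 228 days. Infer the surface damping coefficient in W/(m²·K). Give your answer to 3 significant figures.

28.1

Areal heat capacity C = ρ c_p D = 1020 × 3900 × 139 = 5.53×10^8 J/(m^2 K).
τ = 228 days = 1.97×10^7 s.
λ = C / τ = 5.53×10^8 / 1.97×10^7 = 28.1 W/(m²·K).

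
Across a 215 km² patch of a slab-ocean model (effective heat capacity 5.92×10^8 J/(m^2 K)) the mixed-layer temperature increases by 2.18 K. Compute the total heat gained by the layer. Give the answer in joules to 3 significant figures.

Areal heat capacity C = 5.92×10^8 J/(m^2 K) (given).
Heat per unit area: q = C ΔT = 5.92×10^8 × 2.18 = 1.29×10^9 J/m².
Total heat: Q = q × A = 1.29×10^9 × (215 × 10⁶ m²) = 2.77×10^17 J.

2.77×10^17 J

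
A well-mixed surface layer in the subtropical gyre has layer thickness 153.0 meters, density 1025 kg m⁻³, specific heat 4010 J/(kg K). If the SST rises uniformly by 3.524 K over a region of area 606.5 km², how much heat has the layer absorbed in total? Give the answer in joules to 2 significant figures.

1.3×10^18 J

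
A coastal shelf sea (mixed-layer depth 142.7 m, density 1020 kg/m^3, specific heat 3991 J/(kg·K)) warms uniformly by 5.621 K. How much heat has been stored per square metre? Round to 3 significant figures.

3.27×10^9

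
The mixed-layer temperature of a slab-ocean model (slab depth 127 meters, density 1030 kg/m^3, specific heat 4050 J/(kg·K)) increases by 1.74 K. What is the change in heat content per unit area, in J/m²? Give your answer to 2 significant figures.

9.2×10^8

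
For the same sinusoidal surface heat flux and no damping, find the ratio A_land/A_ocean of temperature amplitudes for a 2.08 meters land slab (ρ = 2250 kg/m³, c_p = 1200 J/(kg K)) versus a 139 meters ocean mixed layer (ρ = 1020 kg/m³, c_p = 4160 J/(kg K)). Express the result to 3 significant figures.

105

C_ocean = 1020 × 4160 × 139 = 5.90×10^8 J/(m²·K).
C_land = 2250 × 1200 × 2.08 = 5.62×10^6 J/(m²·K).
Undamped amplitude ∝ 1/C, so A_land/A_ocean = C_ocean/C_land = 105.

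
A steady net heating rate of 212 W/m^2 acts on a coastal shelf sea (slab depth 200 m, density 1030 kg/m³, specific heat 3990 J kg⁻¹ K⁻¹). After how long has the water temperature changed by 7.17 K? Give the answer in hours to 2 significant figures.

7700 hours

Areal heat capacity C = ρ c_p D = 1030 × 3990 × 200 = 8.22×10^8 J m⁻² K⁻¹.
Time required: Δt = C ΔT / F = 8.22×10^8 × 7.17 / 212 = 2.78×10^7 s.
In hours: 2.78×10^7 s / (3600 s/hour) = 7720 hours.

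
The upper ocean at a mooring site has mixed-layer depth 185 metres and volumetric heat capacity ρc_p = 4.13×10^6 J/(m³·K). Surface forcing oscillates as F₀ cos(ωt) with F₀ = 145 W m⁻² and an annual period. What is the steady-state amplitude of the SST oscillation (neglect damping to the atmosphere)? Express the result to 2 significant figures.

Areal heat capacity C = ρc_p × D = 4.13×10^6 × 185 = 7.64×10^8 J/(m^2 K).
Angular frequency ω = 2π / T = 2π / 3.15×10^7 s = 1.99×10^-7 s⁻¹.
Cω = 7.64×10^8 × 1.99×10^-7 = 152 W/(m²·K).
Amplitude A = F₀ / (Cω) = 145 / 152 = 0.953 K.

0.95 K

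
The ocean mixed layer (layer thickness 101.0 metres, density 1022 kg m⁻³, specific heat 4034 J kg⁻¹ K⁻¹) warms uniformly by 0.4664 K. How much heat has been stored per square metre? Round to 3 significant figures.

Areal heat capacity C = ρ c_p D = 1022 × 4034 × 101.0 = 4.16×10^8 J m⁻² K⁻¹.
ΔQ = C ΔT = 4.16×10^8 × 0.4664 = 1.94×10^8 J/m².

1.94×10^8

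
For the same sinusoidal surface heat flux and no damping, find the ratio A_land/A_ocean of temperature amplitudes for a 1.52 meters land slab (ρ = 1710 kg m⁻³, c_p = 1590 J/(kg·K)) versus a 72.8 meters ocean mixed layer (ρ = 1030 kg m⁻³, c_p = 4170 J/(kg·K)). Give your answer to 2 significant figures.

76

C_ocean = 1030 × 4170 × 72.8 = 3.13×10^8 J/(m²·K).
C_land = 1710 × 1590 × 1.52 = 4.13×10^6 J/(m²·K).
Undamped amplitude ∝ 1/C, so A_land/A_ocean = C_ocean/C_land = 75.7.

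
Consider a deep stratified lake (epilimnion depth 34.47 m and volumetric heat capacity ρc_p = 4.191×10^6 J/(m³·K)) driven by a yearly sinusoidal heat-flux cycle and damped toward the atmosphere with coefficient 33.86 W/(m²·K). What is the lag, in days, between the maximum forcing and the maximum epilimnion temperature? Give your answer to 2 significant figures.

41 days

Areal heat capacity C = ρc_p × D = 4.191×10^6 × 34.47 = 1.44×10^8 J m⁻² K⁻¹.
ω = 2π / 3.15×10^7 s = 1.99×10^-7 s⁻¹.
Phase lag φ = arctan(Cω/λ) = arctan(28.8/33.86) = 0.705 rad.
Time lag = φ / ω = 0.705 / 1.99×10^-7 = 3.54×10^6 s = 40.9 days.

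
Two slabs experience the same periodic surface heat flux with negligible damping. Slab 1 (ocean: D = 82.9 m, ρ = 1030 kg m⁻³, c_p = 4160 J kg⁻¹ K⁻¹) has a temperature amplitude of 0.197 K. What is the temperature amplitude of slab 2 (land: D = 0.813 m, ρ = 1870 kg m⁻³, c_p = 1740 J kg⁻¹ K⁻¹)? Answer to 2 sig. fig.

C_ocean = 3.55×10^8 J/(m²·K); C_land = 2.65×10^6 J/(m²·K).
A ∝ 1/C ⇒ A_land = A_ocean × C_ocean/C_land = 0.197 × 134 = 26.5 K.

26 K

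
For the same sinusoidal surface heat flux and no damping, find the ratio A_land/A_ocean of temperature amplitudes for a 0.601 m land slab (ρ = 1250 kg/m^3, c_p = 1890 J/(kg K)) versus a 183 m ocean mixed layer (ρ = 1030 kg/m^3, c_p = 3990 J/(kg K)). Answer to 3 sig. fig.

C_ocean = 1030 × 3990 × 183 = 7.52×10^8 J/(m²·K).
C_land = 1250 × 1890 × 0.601 = 1.42×10^6 J/(m²·K).
Undamped amplitude ∝ 1/C, so A_land/A_ocean = C_ocean/C_land = 530.

530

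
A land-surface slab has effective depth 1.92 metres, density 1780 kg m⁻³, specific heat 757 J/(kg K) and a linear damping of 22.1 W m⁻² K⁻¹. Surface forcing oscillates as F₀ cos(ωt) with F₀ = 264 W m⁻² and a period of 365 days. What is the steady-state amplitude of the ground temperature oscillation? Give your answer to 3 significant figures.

11.9 K

Areal heat capacity C = ρ c_p D = 1780 × 757 × 1.92 = 2.59×10^6 J/(m^2 K).
Angular frequency ω = 2π / T = 2π / 3.15×10^7 s = 1.99×10^-7 s⁻¹.
√((Cω)² + λ²) = √((0.515)² + 22.1²) = 22.1 W/(m²·K).
Amplitude A = F₀ / √((Cω)²+λ²) = 264 / 22.1 = 11.9 K.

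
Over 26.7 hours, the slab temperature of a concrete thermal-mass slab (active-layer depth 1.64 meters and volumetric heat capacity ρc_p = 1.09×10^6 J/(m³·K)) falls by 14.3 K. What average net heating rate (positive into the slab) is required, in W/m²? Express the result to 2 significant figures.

-270

Areal heat capacity C = ρc_p × D = 1.09×10^6 × 1.64 = 1.79×10^6 J m⁻² K⁻¹.
Required heat per unit area: Q = C ΔT = 1.79×10^6 × -14.3 = -2.56×10^7 J/m².
Flux F = Q / Δt = -2.56×10^7 / 96100 s = -266 W/m².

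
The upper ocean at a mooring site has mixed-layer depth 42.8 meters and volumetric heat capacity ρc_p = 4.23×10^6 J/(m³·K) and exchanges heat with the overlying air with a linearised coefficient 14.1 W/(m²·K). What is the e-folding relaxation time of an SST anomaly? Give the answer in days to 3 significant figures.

149 days

Areal heat capacity C = ρc_p × D = 4.23×10^6 × 42.8 = 1.81×10^8 J m⁻² K⁻¹.
Relaxation time τ = C / λ = 1.81×10^8 / 14.1 = 1.28×10^7 s.
In days: 1.28×10^7 s / (86400 s/day) = 149 days.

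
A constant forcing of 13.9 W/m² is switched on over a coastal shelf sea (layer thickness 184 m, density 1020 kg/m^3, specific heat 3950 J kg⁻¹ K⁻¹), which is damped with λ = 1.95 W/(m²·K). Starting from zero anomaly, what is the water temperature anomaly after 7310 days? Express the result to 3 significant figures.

5.77 K

Areal heat capacity C = ρ c_p D = 1020 × 3950 × 184 = 7.41×10^8 J/(m²·K).
τ = C / λ = 7.41×10^8 / 1.95 = 3.80×10^8 s.
Equilibrium anomaly ΔT_eq = F / λ = 13.9 / 1.95 = 7.13 K.
t = 7310 days = 6.32×10^8 s, so t/τ = 1.66.
ΔT(t) = ΔT_eq (1 − e^(−t/τ)) = 7.13 × (1 − e^−1.66) = 5.77 K.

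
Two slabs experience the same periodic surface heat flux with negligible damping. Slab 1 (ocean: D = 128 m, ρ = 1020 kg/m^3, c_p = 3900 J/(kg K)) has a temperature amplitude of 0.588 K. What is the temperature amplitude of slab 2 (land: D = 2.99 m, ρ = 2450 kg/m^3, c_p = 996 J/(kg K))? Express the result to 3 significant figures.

41.0 K

C_ocean = 5.09×10^8 J/(m²·K); C_land = 7.30×10^6 J/(m²·K).
A ∝ 1/C ⇒ A_land = A_ocean × C_ocean/C_land = 0.588 × 69.8 = 41.0 K.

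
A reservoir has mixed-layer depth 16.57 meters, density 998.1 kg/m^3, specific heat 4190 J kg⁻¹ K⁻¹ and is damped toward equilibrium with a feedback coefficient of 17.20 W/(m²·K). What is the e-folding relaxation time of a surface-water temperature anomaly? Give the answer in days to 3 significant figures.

46.6 days

Areal heat capacity C = ρ c_p D = 998.1 × 4190 × 16.57 = 6.93×10^7 J m⁻² K⁻¹.
Relaxation time τ = C / λ = 6.93×10^7 / 17.20 = 4.03×10^6 s.
In days: 4.03×10^6 s / (86400 s/day) = 46.6 days.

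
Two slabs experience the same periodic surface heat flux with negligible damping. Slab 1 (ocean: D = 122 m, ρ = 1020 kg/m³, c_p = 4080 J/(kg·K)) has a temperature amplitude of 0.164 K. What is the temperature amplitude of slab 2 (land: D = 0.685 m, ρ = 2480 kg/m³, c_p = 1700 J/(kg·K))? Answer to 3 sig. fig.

28.8 K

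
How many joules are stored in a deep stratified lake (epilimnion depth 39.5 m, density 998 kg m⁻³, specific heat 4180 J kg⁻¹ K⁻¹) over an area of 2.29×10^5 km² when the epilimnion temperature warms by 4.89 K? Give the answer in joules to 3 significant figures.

1.85×10^20 J

Areal heat capacity C = ρ c_p D = 998 × 4180 × 39.5 = 1.65×10^8 J/(m^2 K).
Heat per unit area: q = C ΔT = 1.65×10^8 × 4.89 = 8.06×10^8 J/m².
Total heat: Q = q × A = 8.06×10^8 × (2.29×10^5 × 10⁶ m²) = 1.85×10^20 J.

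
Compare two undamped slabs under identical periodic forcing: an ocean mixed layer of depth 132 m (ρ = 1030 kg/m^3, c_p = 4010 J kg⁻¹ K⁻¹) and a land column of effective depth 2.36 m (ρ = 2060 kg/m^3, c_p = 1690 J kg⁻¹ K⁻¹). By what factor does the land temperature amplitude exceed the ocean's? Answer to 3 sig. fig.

C_ocean = 1030 × 4010 × 132 = 5.45×10^8 J/(m²·K).
C_land = 2060 × 1690 × 2.36 = 8.22×10^6 J/(m²·K).
Undamped amplitude ∝ 1/C, so A_land/A_ocean = C_ocean/C_land = 66.4.

66.4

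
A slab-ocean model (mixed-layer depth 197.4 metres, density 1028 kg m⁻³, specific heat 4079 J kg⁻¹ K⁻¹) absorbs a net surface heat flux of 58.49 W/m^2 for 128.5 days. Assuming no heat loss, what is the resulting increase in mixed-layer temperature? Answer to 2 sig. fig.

0.78 K

Areal heat capacity C = ρ c_p D = 1028 × 4079 × 197.4 = 8.28×10^8 J m⁻² K⁻¹.
Net heat input Q = F Δt = 58.49 × (128.5 days × 86400 s/day) = 6.49×10^8 J/m².
ΔT = Q / C = 6.49×10^8 / 8.28×10^8 = 0.785 K.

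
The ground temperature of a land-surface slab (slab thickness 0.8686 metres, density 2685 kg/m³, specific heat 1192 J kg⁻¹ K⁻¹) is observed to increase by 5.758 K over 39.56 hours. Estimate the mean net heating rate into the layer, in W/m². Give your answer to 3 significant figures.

112

Areal heat capacity C = ρ c_p D = 2685 × 1192 × 0.8686 = 2.78×10^6 J/(m²·K).
Required heat per unit area: Q = C ΔT = 2.78×10^6 × 5.758 = 1.60×10^7 J/m².
Flux F = Q / Δt = 1.60×10^7 / 1.42×10^5 s = 112 W/m².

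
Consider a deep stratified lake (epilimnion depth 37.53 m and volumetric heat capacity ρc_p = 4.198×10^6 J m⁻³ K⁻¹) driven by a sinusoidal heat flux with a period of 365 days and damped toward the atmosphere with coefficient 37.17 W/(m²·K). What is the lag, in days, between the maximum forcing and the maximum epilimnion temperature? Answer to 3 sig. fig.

40.7 days

Areal heat capacity C = ρc_p × D = 4.198×10^6 × 37.53 = 1.58×10^8 J m⁻² K⁻¹.
ω = 2π / 3.15×10^7 s = 1.99×10^-7 s⁻¹.
Phase lag φ = arctan(Cω/λ) = arctan(31.4/37.17) = 0.701 rad.
Time lag = φ / ω = 0.701 / 1.99×10^-7 = 3.52×10^6 s = 40.7 days.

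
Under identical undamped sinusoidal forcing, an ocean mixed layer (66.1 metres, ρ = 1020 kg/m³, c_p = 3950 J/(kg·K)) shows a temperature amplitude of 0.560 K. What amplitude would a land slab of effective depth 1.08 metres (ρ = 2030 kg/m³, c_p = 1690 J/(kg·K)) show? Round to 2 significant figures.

C_ocean = 2.66×10^8 J/(m²·K); C_land = 3.71×10^6 J/(m²·K).
A ∝ 1/C ⇒ A_land = A_ocean × C_ocean/C_land = 0.560 × 71.9 = 40.3 K.

40 K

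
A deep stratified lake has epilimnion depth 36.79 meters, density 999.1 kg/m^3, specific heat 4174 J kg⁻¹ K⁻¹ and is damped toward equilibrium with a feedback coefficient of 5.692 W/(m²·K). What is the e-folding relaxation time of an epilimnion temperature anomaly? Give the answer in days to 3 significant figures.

Areal heat capacity C = ρ c_p D = 999.1 × 4174 × 36.79 = 1.53×10^8 J/(m²·K).
Relaxation time τ = C / λ = 1.53×10^8 / 5.692 = 2.70×10^7 s.
In days: 2.70×10^7 s / (86400 s/day) = 312 days.

312 days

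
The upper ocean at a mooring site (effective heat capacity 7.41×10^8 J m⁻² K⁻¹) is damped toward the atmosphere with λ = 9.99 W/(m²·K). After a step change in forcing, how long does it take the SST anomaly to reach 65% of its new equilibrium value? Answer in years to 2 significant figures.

2.5 years

Areal heat capacity C = 7.41×10^8 J m⁻² K⁻¹ (given).
τ = C / λ = 7.41×10^8 / 9.99 = 7.42×10^7 s.
Fraction reached: 1 − e^(−t/τ) = 0.65 ⇒ t = −τ ln(1 − 0.65) = τ × 1.05.
t = 7.79×10^7 s = 2.47 years.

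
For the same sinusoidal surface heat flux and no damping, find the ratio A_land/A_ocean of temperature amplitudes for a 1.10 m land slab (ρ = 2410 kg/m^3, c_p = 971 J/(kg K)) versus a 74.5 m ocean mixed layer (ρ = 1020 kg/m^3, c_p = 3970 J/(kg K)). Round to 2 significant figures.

C_ocean = 1020 × 3970 × 74.5 = 3.02×10^8 J/(m²·K).
C_land = 2410 × 971 × 1.10 = 2.57×10^6 J/(m²·K).
Undamped amplitude ∝ 1/C, so A_land/A_ocean = C_ocean/C_land = 117.

120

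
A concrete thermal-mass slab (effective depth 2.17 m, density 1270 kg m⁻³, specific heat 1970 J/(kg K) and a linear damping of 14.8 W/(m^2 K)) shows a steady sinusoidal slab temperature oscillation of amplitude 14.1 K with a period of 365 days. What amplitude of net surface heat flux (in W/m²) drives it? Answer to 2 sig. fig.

210

Areal heat capacity C = ρ c_p D = 1270 × 1970 × 2.17 = 5.43×10^6 J m⁻² K⁻¹.
ω = 2π / 3.15×10^7 s = 1.99×10^-7 s⁻¹.
√((Cω)² + λ²) = √((1.08)² + 14.8²) = 14.8 W/(m²·K).
F₀ = A × √((Cω)²+λ²) = 14.1 × 14.8 = 209 W/m².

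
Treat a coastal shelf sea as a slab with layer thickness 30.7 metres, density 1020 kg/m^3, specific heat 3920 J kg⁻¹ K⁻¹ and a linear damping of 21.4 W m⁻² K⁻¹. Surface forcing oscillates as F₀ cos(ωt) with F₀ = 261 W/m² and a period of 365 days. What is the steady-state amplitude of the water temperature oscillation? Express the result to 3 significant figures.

8.03 K

Areal heat capacity C = ρ c_p D = 1020 × 3920 × 30.7 = 1.23×10^8 J/(m²·K).
Angular frequency ω = 2π / T = 2π / 3.15×10^7 s = 1.99×10^-7 s⁻¹.
√((Cω)² + λ²) = √((24.5)² + 21.4²) = 32.5 W/(m²·K).
Amplitude A = F₀ / √((Cω)²+λ²) = 261 / 32.5 = 8.03 K.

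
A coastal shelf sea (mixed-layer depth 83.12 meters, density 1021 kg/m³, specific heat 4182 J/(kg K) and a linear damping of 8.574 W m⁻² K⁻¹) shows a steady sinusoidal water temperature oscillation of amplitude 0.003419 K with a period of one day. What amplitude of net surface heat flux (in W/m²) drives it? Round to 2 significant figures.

Areal heat capacity C = ρ c_p D = 1021 × 4182 × 83.12 = 3.55×10^8 J/(m^2 K).
ω = 2π / 86400 s = 7.27×10^-5 s⁻¹.
√((Cω)² + λ²) = √((25800)² + 8.574²) = 25800 W/(m²·K).
F₀ = A × √((Cω)²+λ²) = 0.003419 × 25800 = 88.2 W/m².

88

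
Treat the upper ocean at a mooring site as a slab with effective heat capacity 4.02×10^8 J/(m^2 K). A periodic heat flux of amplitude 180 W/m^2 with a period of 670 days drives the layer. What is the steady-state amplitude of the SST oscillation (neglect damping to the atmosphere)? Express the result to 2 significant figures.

Areal heat capacity C = 4.02×10^8 J/(m^2 K) (given).
Angular frequency ω = 2π / T = 2π / 5.79×10^7 s = 1.09×10^-7 s⁻¹.
Cω = 4.02×10^8 × 1.09×10^-7 = 43.6 W/(m²·K).
Amplitude A = F₀ / (Cω) = 180 / 43.6 = 4.13 K.

4.1 K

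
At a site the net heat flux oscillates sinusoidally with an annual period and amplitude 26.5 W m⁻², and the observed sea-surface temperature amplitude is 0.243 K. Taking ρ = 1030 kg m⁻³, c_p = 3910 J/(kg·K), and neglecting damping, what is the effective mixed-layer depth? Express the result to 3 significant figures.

ω = 2π / 3.15×10^7 s = 1.99×10^-7 s⁻¹.
Required C = F₀ / (A ω) = 26.5 / (0.243 × 1.99×10^-7) = 5.47×10^8 J/(m²·K).
D = C / (ρ c_p) = 5.47×10^8 / (1030 × 3910) = 136 m.

136 m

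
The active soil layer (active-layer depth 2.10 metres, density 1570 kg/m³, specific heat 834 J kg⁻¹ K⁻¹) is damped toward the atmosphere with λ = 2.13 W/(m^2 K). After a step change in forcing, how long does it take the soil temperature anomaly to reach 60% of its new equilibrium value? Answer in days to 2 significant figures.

14 days

Areal heat capacity C = ρ c_p D = 1570 × 834 × 2.10 = 2.75×10^6 J m⁻² K⁻¹.
τ = C / λ = 2.75×10^6 / 2.13 = 1.29×10^6 s.
Fraction reached: 1 − e^(−t/τ) = 0.60 ⇒ t = −τ ln(1 − 0.60) = τ × 0.916.
t = 1.18×10^6 s = 13.7 days.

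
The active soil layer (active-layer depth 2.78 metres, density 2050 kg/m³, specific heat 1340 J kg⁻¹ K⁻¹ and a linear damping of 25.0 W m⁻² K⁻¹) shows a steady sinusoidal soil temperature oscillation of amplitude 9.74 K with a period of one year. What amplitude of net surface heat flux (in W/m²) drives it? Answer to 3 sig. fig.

244

Areal heat capacity C = ρ c_p D = 2050 × 1340 × 2.78 = 7.64×10^6 J/(m²·K).
ω = 2π / 3.15×10^7 s = 1.99×10^-7 s⁻¹.
√((Cω)² + λ²) = √((1.52)² + 25.0²) = 25.0 W/(m²·K).
F₀ = A × √((Cω)²+λ²) = 9.74 × 25.0 = 244 W/m².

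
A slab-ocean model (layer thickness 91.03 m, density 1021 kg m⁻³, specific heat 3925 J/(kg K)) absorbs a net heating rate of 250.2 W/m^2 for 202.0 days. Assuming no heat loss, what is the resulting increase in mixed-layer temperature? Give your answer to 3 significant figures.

12.0 K

Areal heat capacity C = ρ c_p D = 1021 × 3925 × 91.03 = 3.65×10^8 J/(m²·K).
Net heat input Q = F Δt = 250.2 × (202.0 days × 86400 s/day) = 4.37×10^9 J/m².
ΔT = Q / C = 4.37×10^9 / 3.65×10^8 = 12.0 K.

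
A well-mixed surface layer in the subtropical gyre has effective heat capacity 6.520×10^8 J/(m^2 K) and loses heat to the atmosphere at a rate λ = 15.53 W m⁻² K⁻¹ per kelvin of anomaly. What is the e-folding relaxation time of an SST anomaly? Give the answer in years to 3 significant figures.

1.33 years

Areal heat capacity C = 6.520×10^8 J/(m^2 K) (given).
Relaxation time τ = C / λ = 6.52×10^8 / 15.53 = 4.20×10^7 s.
In years: 4.20×10^7 s / (3.156×10^7 s/year) = 1.33 years.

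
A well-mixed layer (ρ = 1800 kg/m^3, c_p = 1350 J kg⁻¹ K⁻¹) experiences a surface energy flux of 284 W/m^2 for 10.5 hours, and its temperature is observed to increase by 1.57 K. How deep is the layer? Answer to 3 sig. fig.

2.81 m

Heat input Q = F Δt = 284 × 37800 s = 1.07×10^7 J/m².
Required areal heat capacity C = Q / ΔT = 6.84×10^6 J/(m²·K).
Depth D = C / (ρ c_p) = 6.84×10^6 / (1800 × 1350) = 2.81 m.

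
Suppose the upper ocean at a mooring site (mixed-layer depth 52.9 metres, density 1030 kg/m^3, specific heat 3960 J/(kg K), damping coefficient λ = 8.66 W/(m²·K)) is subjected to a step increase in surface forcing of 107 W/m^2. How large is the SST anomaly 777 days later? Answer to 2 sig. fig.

12 K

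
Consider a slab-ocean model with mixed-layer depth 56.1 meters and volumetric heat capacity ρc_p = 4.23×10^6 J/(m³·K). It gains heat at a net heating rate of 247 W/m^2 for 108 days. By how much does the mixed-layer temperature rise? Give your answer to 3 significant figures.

9.71 K

Areal heat capacity C = ρc_p × D = 4.23×10^6 × 56.1 = 2.37×10^8 J/(m^2 K).
Net heat input Q = F Δt = 247 × (108 days × 86400 s/day) = 2.30×10^9 J/m².
ΔT = Q / C = 2.30×10^9 / 2.37×10^8 = 9.71 K.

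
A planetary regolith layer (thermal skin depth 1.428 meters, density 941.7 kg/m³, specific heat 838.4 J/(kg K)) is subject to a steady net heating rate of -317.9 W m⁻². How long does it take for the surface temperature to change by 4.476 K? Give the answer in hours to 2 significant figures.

Areal heat capacity C = ρ c_p D = 941.7 × 838.4 × 1.428 = 1.13×10^6 J m⁻² K⁻¹.
Time required: Δt = C ΔT / F = 1.13×10^6 × -4.476 / -317.9 = 15900 s.
In hours: 15900 s / (3600 s/hour) = 4.41 hours.

4.4 hours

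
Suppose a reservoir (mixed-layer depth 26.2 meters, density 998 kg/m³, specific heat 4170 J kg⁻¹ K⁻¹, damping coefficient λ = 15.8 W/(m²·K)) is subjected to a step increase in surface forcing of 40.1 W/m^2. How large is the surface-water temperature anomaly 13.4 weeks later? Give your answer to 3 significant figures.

Areal heat capacity C = ρ c_p D = 998 × 4170 × 26.2 = 1.09×10^8 J/(m²·K).
τ = C / λ = 1.09×10^8 / 15.8 = 6.90×10^6 s.
Equilibrium anomaly ΔT_eq = F / λ = 40.1 / 15.8 = 2.54 K.
t = 13.4 weeks = 8.10×10^6 s, so t/τ = 1.17.
ΔT(t) = ΔT_eq (1 − e^(−t/τ)) = 2.54 × (1 − e^−1.17) = 1.75 K.

1.75 K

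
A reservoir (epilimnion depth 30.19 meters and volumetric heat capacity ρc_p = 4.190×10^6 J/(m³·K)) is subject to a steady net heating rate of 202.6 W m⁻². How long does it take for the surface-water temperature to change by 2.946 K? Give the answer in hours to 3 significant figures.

Areal heat capacity C = ρc_p × D = 4.190×10^6 × 30.19 = 1.26×10^8 J/(m^2 K).
Time required: Δt = C ΔT / F = 1.26×10^8 × 2.946 / 202.6 = 1.84×10^6 s.
In hours: 1.84×10^6 s / (3600 s/hour) = 511 hours.

511 hours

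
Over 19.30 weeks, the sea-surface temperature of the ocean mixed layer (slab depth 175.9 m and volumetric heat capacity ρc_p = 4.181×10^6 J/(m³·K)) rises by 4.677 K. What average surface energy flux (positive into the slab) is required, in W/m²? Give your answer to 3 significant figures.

Areal heat capacity C = ρc_p × D = 4.181×10^6 × 175.9 = 7.35×10^8 J/(m²·K).
Required heat per unit area: Q = C ΔT = 7.35×10^8 × 4.677 = 3.44×10^9 J/m².
Flux F = Q / Δt = 3.44×10^9 / 1.17×10^7 s = 295 W/m².

295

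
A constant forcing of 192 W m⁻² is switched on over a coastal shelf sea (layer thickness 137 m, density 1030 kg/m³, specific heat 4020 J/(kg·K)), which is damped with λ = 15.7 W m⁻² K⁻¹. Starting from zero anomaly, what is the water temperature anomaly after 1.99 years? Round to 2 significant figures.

Areal heat capacity C = ρ c_p D = 1030 × 4020 × 137 = 5.67×10^8 J/(m^2 K).
τ = C / λ = 5.67×10^8 / 15.7 = 3.61×10^7 s.
Equilibrium anomaly ΔT_eq = F / λ = 192 / 15.7 = 12.2 K.
t = 1.99 years = 6.28×10^7 s, so t/τ = 1.74.
ΔT(t) = ΔT_eq (1 − e^(−t/τ)) = 12.2 × (1 − e^−1.74) = 10.1 K.

10 K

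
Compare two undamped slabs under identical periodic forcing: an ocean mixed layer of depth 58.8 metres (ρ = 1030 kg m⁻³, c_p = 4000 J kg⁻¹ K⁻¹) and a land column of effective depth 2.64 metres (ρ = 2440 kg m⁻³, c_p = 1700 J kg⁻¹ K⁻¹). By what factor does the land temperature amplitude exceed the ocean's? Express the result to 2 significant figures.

22

C_ocean = 1030 × 4000 × 58.8 = 2.42×10^8 J/(m²·K).
C_land = 2440 × 1700 × 2.64 = 1.10×10^7 J/(m²·K).
Undamped amplitude ∝ 1/C, so A_land/A_ocean = C_ocean/C_land = 22.1.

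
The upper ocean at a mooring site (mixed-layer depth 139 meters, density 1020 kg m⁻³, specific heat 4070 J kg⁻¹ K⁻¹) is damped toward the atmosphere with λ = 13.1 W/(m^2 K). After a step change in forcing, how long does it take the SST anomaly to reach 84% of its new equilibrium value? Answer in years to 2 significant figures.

2.6 years

Areal heat capacity C = ρ c_p D = 1020 × 4070 × 139 = 5.77×10^8 J m⁻² K⁻¹.
τ = C / λ = 5.77×10^8 / 13.1 = 4.40×10^7 s.
Fraction reached: 1 − e^(−t/τ) = 0.84 ⇒ t = −τ ln(1 − 0.84) = τ × 1.83.
t = 8.07×10^7 s = 2.56 years.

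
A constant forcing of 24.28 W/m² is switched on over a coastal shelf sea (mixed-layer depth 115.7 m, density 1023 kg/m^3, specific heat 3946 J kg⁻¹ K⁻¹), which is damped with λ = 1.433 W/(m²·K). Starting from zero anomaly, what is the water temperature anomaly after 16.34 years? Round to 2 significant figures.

13 K

Areal heat capacity C = ρ c_p D = 1023 × 3946 × 115.7 = 4.67×10^8 J m⁻² K⁻¹.
τ = C / λ = 4.67×10^8 / 1.433 = 3.26×10^8 s.
Equilibrium anomaly ΔT_eq = F / λ = 24.28 / 1.433 = 16.9 K.
t = 16.34 years = 5.16×10^8 s, so t/τ = 1.58.
ΔT(t) = ΔT_eq (1 − e^(−t/τ)) = 16.9 × (1 − e^−1.58) = 13.5 K.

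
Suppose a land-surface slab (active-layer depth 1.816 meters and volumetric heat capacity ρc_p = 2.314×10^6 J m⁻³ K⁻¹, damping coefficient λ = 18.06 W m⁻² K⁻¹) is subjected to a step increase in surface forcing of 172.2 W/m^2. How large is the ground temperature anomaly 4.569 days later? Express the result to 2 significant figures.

7.8 K

Areal heat capacity C = ρc_p × D = 2.314×10^6 × 1.816 = 4.20×10^6 J/(m^2 K).
τ = C / λ = 4.20×10^6 / 18.06 = 2.33×10^5 s.
Equilibrium anomaly ΔT_eq = F / λ = 172.2 / 18.06 = 9.53 K.
t = 4.569 days = 3.95×10^5 s, so t/τ = 1.70.
ΔT(t) = ΔT_eq (1 − e^(−t/τ)) = 9.53 × (1 − e^−1.70) = 7.79 K.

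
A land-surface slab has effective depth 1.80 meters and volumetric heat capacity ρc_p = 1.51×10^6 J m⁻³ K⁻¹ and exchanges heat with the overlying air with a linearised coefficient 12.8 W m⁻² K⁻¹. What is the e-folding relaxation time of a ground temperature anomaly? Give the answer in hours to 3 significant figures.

59.0 hours

Areal heat capacity C = ρc_p × D = 1.51×10^6 × 1.80 = 2.72×10^6 J/(m^2 K).
Relaxation time τ = C / λ = 2.72×10^6 / 12.8 = 2.12×10^5 s.
In hours: 2.12×10^5 s / (3600 s/hour) = 59.0 hours.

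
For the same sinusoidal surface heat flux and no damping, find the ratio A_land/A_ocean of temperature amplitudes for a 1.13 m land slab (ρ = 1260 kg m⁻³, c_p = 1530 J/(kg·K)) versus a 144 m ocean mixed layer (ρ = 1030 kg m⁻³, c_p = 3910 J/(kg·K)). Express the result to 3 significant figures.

266

C_ocean = 1030 × 3910 × 144 = 5.80×10^8 J/(m²·K).
C_land = 1260 × 1530 × 1.13 = 2.18×10^6 J/(m²·K).
Undamped amplitude ∝ 1/C, so A_land/A_ocean = C_ocean/C_land = 266.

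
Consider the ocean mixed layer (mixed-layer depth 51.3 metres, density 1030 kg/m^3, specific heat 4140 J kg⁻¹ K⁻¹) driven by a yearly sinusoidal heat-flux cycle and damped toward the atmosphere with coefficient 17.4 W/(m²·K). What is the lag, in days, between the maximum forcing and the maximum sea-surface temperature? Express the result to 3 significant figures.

Areal heat capacity C = ρ c_p D = 1030 × 4140 × 51.3 = 2.19×10^8 J m⁻² K⁻¹.
ω = 2π / 3.15×10^7 s = 1.99×10^-7 s⁻¹.
Phase lag φ = arctan(Cω/λ) = arctan(43.6/17.4) = 1.19 rad.
Time lag = φ / ω = 1.19 / 1.99×10^-7 = 5.98×10^6 s = 69.2 days.

69.2 days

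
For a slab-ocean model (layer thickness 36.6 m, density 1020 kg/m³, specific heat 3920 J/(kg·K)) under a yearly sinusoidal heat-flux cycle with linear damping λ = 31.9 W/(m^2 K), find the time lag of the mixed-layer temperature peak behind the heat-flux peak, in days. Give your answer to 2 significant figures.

43 days

Areal heat capacity C = ρ c_p D = 1020 × 3920 × 36.6 = 1.46×10^8 J/(m^2 K).
ω = 2π / 3.15×10^7 s = 1.99×10^-7 s⁻¹.
Phase lag φ = arctan(Cω/λ) = arctan(29.2/31.9) = 0.741 rad.
Time lag = φ / ω = 0.741 / 1.99×10^-7 = 3.72×10^6 s = 43.0 days.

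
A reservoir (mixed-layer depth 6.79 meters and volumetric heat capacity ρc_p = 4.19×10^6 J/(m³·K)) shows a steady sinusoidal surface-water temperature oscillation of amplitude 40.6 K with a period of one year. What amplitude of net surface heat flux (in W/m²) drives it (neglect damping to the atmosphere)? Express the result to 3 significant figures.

230

Areal heat capacity C = ρc_p × D = 4.19×10^6 × 6.79 = 2.85×10^7 J m⁻² K⁻¹.
ω = 2π / 3.15×10^7 s = 1.99×10^-7 s⁻¹.
Cω = 2.85×10^7 × 1.99×10^-7 = 5.67 W/(m²·K).
F₀ = A × Cω = 40.6 × 5.67 = 230 W/m².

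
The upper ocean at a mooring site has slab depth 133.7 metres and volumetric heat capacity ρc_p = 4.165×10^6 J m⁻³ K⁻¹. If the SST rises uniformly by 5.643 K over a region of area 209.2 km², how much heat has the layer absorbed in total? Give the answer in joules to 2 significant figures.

Areal heat capacity C = ρc_p × D = 4.165×10^6 × 133.7 = 5.57×10^8 J/(m^2 K).
Heat per unit area: q = C ΔT = 5.57×10^8 × 5.643 = 3.14×10^9 J/m².
Total heat: Q = q × A = 3.14×10^9 × (209.2 × 10⁶ m²) = 6.57×10^17 J.

6.6×10^17 J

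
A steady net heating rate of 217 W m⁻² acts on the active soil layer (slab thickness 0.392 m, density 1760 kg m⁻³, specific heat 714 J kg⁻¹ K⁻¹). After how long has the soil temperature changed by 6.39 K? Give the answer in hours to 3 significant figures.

Areal heat capacity C = ρ c_p D = 1760 × 714 × 0.392 = 4.93×10^5 J m⁻² K⁻¹.
Time required: Δt = C ΔT / F = 4.93×10^5 × 6.39 / 217 = 14500 s.
In hours: 14500 s / (3600 s/hour) = 4.03 hours.

4.03 hours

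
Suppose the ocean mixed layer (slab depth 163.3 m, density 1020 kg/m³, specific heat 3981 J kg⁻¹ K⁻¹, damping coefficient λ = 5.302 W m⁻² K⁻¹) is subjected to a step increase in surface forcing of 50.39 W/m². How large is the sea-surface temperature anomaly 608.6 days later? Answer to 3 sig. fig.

3.26 K

Areal heat capacity C = ρ c_p D = 1020 × 3981 × 163.3 = 6.63×10^8 J m⁻² K⁻¹.
τ = C / λ = 6.63×10^8 / 5.302 = 1.25×10^8 s.
Equilibrium anomaly ΔT_eq = F / λ = 50.39 / 5.302 = 9.50 K.
t = 608.6 days = 5.26×10^7 s, so t/τ = 0.420.
ΔT(t) = ΔT_eq (1 − e^(−t/τ)) = 9.50 × (1 − e^−0.420) = 3.26 K.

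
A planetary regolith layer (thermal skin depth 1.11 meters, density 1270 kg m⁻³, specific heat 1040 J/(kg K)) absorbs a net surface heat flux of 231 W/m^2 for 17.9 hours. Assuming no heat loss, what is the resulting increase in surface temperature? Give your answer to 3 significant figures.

10.2 K

Areal heat capacity C = ρ c_p D = 1270 × 1040 × 1.11 = 1.47×10^6 J/(m^2 K).
Net heat input Q = F Δt = 231 × (17.9 hours × 3600 s/hour) = 1.49×10^7 J/m².
ΔT = Q / C = 1.49×10^7 / 1.47×10^6 = 10.2 K.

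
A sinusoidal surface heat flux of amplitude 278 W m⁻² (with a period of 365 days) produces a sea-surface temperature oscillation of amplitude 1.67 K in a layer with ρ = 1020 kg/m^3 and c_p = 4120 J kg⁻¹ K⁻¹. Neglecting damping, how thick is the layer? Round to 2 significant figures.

200 m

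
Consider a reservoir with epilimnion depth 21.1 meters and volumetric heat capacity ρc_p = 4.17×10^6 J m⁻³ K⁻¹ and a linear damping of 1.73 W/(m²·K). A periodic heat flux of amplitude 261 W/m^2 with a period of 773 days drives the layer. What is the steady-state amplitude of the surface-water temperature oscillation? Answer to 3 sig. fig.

Areal heat capacity C = ρc_p × D = 4.17×10^6 × 21.1 = 8.80×10^7 J m⁻² K⁻¹.
Angular frequency ω = 2π / T = 2π / 6.68×10^7 s = 9.41×10^-8 s⁻¹.
√((Cω)² + λ²) = √((8.28)² + 1.73²) = 8.46 W/(m²·K).
Amplitude A = F₀ / √((Cω)²+λ²) = 261 / 8.46 = 30.9 K.

30.9 K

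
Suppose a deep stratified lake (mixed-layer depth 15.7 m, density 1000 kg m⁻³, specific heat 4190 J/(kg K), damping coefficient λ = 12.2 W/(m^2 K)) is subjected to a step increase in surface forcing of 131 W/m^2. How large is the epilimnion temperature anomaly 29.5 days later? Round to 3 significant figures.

Areal heat capacity C = ρ c_p D = 1000 × 4190 × 15.7 = 6.58×10^7 J/(m^2 K).
τ = C / λ = 6.58×10^7 / 12.2 = 5.39×10^6 s.
Equilibrium anomaly ΔT_eq = F / λ = 131 / 12.2 = 10.7 K.
t = 29.5 days = 2.55×10^6 s, so t/τ = 0.473.
ΔT(t) = ΔT_eq (1 − e^(−t/τ)) = 10.7 × (1 − e^−0.473) = 4.04 K.

4.04 K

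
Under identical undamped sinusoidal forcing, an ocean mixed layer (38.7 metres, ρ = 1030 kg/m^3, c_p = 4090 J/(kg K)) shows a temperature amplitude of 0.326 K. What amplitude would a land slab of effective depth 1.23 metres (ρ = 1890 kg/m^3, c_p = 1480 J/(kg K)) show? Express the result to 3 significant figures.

C_ocean = 1.63×10^8 J/(m²·K); C_land = 3.44×10^6 J/(m²·K).
A ∝ 1/C ⇒ A_land = A_ocean × C_ocean/C_land = 0.326 × 47.4 = 15.4 K.

15.4 K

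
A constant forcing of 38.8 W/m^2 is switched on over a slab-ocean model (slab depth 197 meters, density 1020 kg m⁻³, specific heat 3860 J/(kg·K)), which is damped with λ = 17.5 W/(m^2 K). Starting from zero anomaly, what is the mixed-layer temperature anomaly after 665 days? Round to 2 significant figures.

Areal heat capacity C = ρ c_p D = 1020 × 3860 × 197 = 7.76×10^8 J/(m^2 K).
τ = C / λ = 7.76×10^8 / 17.5 = 4.43×10^7 s.
Equilibrium anomaly ΔT_eq = F / λ = 38.8 / 17.5 = 2.22 K.
t = 665 days = 5.75×10^7 s, so t/τ = 1.30.
ΔT(t) = ΔT_eq (1 − e^(−t/τ)) = 2.22 × (1 − e^−1.30) = 1.61 K.

1.6 K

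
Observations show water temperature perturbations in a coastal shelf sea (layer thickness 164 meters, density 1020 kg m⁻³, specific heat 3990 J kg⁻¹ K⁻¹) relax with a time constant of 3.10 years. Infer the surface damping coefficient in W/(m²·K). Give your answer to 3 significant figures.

Areal heat capacity C = ρ c_p D = 1020 × 3990 × 164 = 6.67×10^8 J/(m²·K).
τ = 3.10 years = 9.78×10^7 s.
λ = C / τ = 6.67×10^8 / 9.78×10^7 = 6.82 W/(m²·K).

6.82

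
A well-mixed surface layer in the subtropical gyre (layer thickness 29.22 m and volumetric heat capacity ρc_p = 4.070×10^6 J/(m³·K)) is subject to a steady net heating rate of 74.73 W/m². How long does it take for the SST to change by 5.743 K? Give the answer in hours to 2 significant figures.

2500 hours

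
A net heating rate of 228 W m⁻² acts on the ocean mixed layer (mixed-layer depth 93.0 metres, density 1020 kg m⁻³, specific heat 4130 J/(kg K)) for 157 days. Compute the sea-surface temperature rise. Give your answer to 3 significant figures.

7.89 K

Areal heat capacity C = ρ c_p D = 1020 × 4130 × 93.0 = 3.92×10^8 J/(m²·K).
Net heat input Q = F Δt = 228 × (157 days × 86400 s/day) = 3.09×10^9 J/m².
ΔT = Q / C = 3.09×10^9 / 3.92×10^8 = 7.89 K.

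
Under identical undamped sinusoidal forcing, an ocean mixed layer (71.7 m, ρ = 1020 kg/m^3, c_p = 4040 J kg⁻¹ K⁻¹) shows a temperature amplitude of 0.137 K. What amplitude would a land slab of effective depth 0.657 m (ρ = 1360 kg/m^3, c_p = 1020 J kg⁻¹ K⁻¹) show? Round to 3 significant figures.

44.4 K

C_ocean = 2.95×10^8 J/(m²·K); C_land = 9.11×10^5 J/(m²·K).
A ∝ 1/C ⇒ A_land = A_ocean × C_ocean/C_land = 0.137 × 324 = 44.4 K.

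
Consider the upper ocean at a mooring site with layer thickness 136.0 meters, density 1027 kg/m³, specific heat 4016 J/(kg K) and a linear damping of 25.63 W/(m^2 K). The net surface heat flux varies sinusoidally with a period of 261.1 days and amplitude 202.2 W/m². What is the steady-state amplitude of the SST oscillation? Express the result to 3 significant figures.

Areal heat capacity C = ρ c_p D = 1027 × 4016 × 136.0 = 5.61×10^8 J/(m²·K).
Angular frequency ω = 2π / T = 2π / 2.26×10^7 s = 2.79×10^-7 s⁻¹.
√((Cω)² + λ²) = √((156)² + 25.63²) = 158 W/(m²·K).
Amplitude A = F₀ / √((Cω)²+λ²) = 202.2 / 158 = 1.28 K.

1.28 K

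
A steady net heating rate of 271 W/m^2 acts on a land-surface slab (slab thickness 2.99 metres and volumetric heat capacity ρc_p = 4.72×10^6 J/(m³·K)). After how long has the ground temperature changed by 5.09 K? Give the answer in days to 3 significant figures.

Areal heat capacity C = ρc_p × D = 4.72×10^6 × 2.99 = 1.41×10^7 J/(m²·K).
Time required: Δt = C ΔT / F = 1.41×10^7 × 5.09 / 271 = 2.65×10^5 s.
In days: 2.65×10^5 s / (86400 s/day) = 3.07 days.

3.07 days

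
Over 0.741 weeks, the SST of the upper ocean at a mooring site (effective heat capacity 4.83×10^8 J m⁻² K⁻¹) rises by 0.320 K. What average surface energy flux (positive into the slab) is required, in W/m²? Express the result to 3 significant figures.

Areal heat capacity C = 4.83×10^8 J m⁻² K⁻¹ (given).
Required heat per unit area: Q = C ΔT = 4.83×10^8 × 0.320 = 1.55×10^8 J/m².
Flux F = Q / Δt = 1.55×10^8 / 4.48×10^5 s = 345 W/m².

345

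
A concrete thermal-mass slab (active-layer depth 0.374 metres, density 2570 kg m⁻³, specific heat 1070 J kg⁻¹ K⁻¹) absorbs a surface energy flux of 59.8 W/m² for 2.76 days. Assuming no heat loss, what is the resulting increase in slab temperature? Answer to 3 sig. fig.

Areal heat capacity C = ρ c_p D = 2570 × 1070 × 0.374 = 1.03×10^6 J/(m²·K).
Net heat input Q = F Δt = 59.8 × (2.76 days × 86400 s/day) = 1.43×10^7 J/m².
ΔT = Q / C = 1.43×10^7 / 1.03×10^6 = 13.9 K.

13.9 K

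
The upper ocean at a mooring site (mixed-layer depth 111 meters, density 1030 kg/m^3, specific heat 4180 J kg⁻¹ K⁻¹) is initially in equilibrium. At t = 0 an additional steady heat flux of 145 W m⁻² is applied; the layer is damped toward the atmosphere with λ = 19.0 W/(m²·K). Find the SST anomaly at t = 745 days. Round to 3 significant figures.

7.04 K

Areal heat capacity C = ρ c_p D = 1030 × 4180 × 111 = 4.78×10^8 J/(m^2 K).
τ = C / λ = 4.78×10^8 / 19.0 = 2.52×10^7 s.
Equilibrium anomaly ΔT_eq = F / λ = 145 / 19.0 = 7.63 K.
t = 745 days = 6.44×10^7 s, so t/τ = 2.56.
ΔT(t) = ΔT_eq (1 − e^(−t/τ)) = 7.63 × (1 − e^−2.56) = 7.04 K.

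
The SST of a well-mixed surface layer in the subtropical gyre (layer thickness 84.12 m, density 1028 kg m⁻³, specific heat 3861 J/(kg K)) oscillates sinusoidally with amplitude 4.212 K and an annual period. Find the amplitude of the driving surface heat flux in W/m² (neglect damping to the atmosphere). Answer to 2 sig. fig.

280

Areal heat capacity C = ρ c_p D = 1028 × 3861 × 84.12 = 3.34×10^8 J m⁻² K⁻¹.
ω = 2π / 3.15×10^7 s = 1.99×10^-7 s⁻¹.
Cω = 3.34×10^8 × 1.99×10^-7 = 66.5 W/(m²·K).
F₀ = A × Cω = 4.212 × 66.5 = 280 W/m².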